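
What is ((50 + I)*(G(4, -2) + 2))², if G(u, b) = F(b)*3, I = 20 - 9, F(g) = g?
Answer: 59536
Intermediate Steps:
I = 11
G(u, b) = 3*b (G(u, b) = b*3 = 3*b)
((50 + I)*(G(4, -2) + 2))² = ((50 + 11)*(3*(-2) + 2))² = (61*(-6 + 2))² = (61*(-4))² = (-244)² = 59536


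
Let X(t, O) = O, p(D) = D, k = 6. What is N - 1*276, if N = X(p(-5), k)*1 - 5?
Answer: -275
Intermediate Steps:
N = 1 (N = 6*1 - 5 = 6 - 5 = 1)
N - 1*276 = 1 - 1*276 = 1 - 276 = -275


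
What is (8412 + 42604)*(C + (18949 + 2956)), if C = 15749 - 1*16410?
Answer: 1083783904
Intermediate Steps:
C = -661 (C = 15749 - 16410 = -661)
(8412 + 42604)*(C + (18949 + 2956)) = (8412 + 42604)*(-661 + (18949 + 2956)) = 51016*(-661 + 21905) = 51016*21244 = 1083783904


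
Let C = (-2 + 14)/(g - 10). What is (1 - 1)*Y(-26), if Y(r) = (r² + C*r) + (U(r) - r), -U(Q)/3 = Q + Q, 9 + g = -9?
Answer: 0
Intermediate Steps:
g = -18 (g = -9 - 9 = -18)
U(Q) = -6*Q (U(Q) = -3*(Q + Q) = -6*Q)
C = -3/7 (C = (-2 + 14)/(-18 - 10) = 12/(-28) = 12*(-1/28) = -3/7 ≈ -0.42857)
Y(r) = r² - 52*r/7 (Y(r) = (r² - 3*r/7) + (-6*r - r) = (r² - 3*r/7) - 7*r = r² - 52*r/7)
(1 - 1)*Y(-26) = (1 - 1)*((⅐)*(-26)*(-52 + 7*(-26))) = 0*((⅐)*(-26)*(-52 - 182)) = 0*((⅐)*(-26)*(-234)) = 0*(6084/7) = 0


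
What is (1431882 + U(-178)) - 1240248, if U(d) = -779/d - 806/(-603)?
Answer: 20569456961/107334 ≈ 1.9164e+5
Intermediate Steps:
U(d) = 806/603 - 779/d (U(d) = -779/d - 806*(-1/603) = -779/d + 806/603 = 806/603 - 779/d)
(1431882 + U(-178)) - 1240248 = (1431882 + (806/603 - 779/(-178))) - 1240248 = (1431882 + (806/603 - 779*(-1/178))) - 1240248 = (1431882 + (806/603 + 779/178)) - 1240248 = (1431882 + 613205/107334) - 1240248 = 153690235793/107334 - 1240248 = 20569456961/107334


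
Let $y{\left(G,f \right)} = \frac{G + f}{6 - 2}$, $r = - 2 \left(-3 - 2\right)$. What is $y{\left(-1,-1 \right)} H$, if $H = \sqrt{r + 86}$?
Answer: $- 2 \sqrt{6} \approx -4.899$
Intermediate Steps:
$r = 10$ ($r = \left(-2\right) \left(-5\right) = 10$)
$y{\left(G,f \right)} = \frac{G}{4} + \frac{f}{4}$ ($y{\left(G,f \right)} = \frac{G + f}{4} = \left(G + f\right) \frac{1}{4} = \frac{G}{4} + \frac{f}{4}$)
$H = 4 \sqrt{6}$ ($H = \sqrt{10 + 86} = \sqrt{96} = 4 \sqrt{6} \approx 9.798$)
$y{\left(-1,-1 \right)} H = \left(\frac{1}{4} \left(-1\right) + \frac{1}{4} \left(-1\right)\right) 4 \sqrt{6} = \left(- \frac{1}{4} - \frac{1}{4}\right) 4 \sqrt{6} = - \frac{4 \sqrt{6}}{2} = - 2 \sqrt{6}$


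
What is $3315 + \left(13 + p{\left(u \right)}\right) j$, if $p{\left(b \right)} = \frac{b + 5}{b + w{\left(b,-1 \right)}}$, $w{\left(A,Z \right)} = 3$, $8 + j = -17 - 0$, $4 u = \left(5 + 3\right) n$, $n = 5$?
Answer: $\frac{38495}{13} \approx 2961.2$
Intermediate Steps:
$u = 10$ ($u = \frac{\left(5 + 3\right) 5}{4} = \frac{8 \cdot 5}{4} = \frac{1}{4} \cdot 40 = 10$)
$j = -25$ ($j = -8 - 17 = -25$)
$p{\left(b \right)} = \frac{5 + b}{3 + b}$ ($p{\left(b \right)} = \frac{b + 5}{b + 3} = \frac{5 + b}{3 + b}$)
$3315 + \left(13 + p{\left(u \right)}\right) j = 3315 + \left(13 + \frac{5 + 10}{3 + 10}\right) \left(-25\right) = 3315 + \left(13 + \frac{1}{13} \cdot 15\right) \left(-25\right) = 3315 + \left(13 + \frac{15}{13}\right) \left(-25\right) = 3315 + \frac{184}{13} \left(-25\right) = 3315 - \frac{4600}{13} = \frac{38495}{13}$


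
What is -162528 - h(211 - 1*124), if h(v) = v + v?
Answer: -162702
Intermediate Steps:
h(v) = 2*v
-162528 - h(211 - 1*124) = -162528 - 2*(211 - 1*124) = -162528 - 2*(211 - 124) = -162528 - 2*87 = -162528 - 1*174 = -162528 - 174 = -162702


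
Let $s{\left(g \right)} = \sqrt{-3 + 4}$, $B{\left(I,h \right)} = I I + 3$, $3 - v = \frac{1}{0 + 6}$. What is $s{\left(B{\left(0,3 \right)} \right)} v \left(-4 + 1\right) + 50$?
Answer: $\frac{83}{2} \approx 41.5$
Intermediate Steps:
$v = \frac{17}{6}$ ($v = 3 - \frac{1}{0 + 6} = 3 - \frac{1}{6} = \frac{17}{6} \approx 2.8333$)
$B{\left(I,h \right)} = 3 + I^{2}$ ($B{\left(I,h \right)} = I^{2} + 3 = 3 + I^{2}$)
$s{\left(g \right)} = 1$ ($s{\left(g \right)} = \sqrt{1} = 1$)
$s{\left(B{\left(0,3 \right)} \right)} v \left(-4 + 1\right) + 50 = 1 \frac{17 \left(-4 + 1\right)}{6} + 50 = 1 \cdot \frac{17}{6} \left(-3\right) + 50 = 1 \left(- \frac{17}{2}\right) + 50 = - \frac{17}{2} + 50 = \frac{83}{2}$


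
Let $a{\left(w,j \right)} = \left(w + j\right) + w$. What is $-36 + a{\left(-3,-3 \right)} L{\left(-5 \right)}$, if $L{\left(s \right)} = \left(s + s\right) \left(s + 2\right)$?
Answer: $-306$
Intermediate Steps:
$a{\left(w,j \right)} = j + 2 w$ ($a{\left(w,j \right)} = \left(j + w\right) + w = j + 2 w$)
$L{\left(s \right)} = 2 s \left(2 + s\right)$
$-36 + a{\left(-3,-3 \right)} L{\left(-5 \right)} = -36 + \left(-3 + 2 \left(-3\right)\right) 2 \left(-5\right) \left(2 - 5\right) = -36 + \left(-3 - 6\right) 2 \left(-5\right) \left(-3\right) = -36 - 270 = -306$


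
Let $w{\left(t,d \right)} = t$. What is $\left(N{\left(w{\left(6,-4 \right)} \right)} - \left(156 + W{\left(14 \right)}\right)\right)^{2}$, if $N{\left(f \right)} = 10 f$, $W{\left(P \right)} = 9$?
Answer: $11025$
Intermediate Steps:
$\left(N{\left(w{\left(6,-4 \right)} \right)} - \left(156 + W{\left(14 \right)}\right)\right)^{2} = \left(10 \cdot 6 - 165\right)^{2} = \left(60 - 165\right)^{2} = \left(-105\right)^{2} = 11025$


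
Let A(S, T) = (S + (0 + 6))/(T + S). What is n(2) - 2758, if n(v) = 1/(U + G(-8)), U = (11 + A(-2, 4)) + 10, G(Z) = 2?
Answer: -68949/25 ≈ -2758.0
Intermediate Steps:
A(S, T) = (6 + S)/(S + T) (A(S, T) = (S + 6)/(S + T) = (6 + S)/(S + T))
U = 23 (U = (11 + (6 - 2)/(-2 + 4)) + 10 = (11 + 4/2) + 10 = (11 + (½)*4) + 10 = (11 + 2) + 10 = 13 + 10 = 23)
n(v) = 1/25 (n(v) = 1/(23 + 2) = 1/25)
n(2) - 2758 = 1/25 - 2758 = -68949/25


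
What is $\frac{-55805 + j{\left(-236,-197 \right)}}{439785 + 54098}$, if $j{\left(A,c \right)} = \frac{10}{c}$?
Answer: $- \frac{10993595}{97294951} \approx -0.11299$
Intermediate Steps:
$\frac{-55805 + j{\left(-236,-197 \right)}}{439785 + 54098} = \frac{-55805 + \frac{10}{-197}}{439785 + 54098} = \frac{-55805 + 10 \left(- \frac{1}{197}\right)}{493883} = \left(-55805 - \frac{10}{197}\right) \frac{1}{493883} = \left(- \frac{10993595}{197}\right) \frac{1}{493883} = - \frac{10993595}{97294951}$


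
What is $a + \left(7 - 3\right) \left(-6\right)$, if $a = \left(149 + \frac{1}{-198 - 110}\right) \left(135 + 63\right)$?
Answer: $\frac{412683}{14} \approx 29477.0$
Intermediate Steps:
$a = \frac{413019}{14}$ ($a = \left(149 + \frac{1}{-308}\right) 198 = \left(149 - \frac{1}{308}\right) 198 = \frac{45891}{308} \cdot 198 = \frac{413019}{14} \approx 29501.0$)
$a + \left(7 - 3\right) \left(-6\right) = \frac{413019}{14} + \left(7 - 3\right) \left(-6\right) = \frac{413019}{14} + 4 \left(-6\right) = \frac{413019}{14} - 24 = \frac{412683}{14}$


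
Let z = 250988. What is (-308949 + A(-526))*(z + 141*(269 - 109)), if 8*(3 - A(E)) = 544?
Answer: -84530161672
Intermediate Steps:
A(E) = -65 (A(E) = 3 - ⅛*544 = 3 - 68 = -65)
(-308949 + A(-526))*(z + 141*(269 - 109)) = (-308949 - 65)*(250988 + 141*(269 - 109)) = -309014*(250988 + 141*160) = -309014*(250988 + 22560) = -309014*273548 = -84530161672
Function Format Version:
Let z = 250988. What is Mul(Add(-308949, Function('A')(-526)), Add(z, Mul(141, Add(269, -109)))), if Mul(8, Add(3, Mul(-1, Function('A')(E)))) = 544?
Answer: -84530161672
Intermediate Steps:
Function('A')(E) = -65 (Function('A')(E) = Add(3, Mul(Rational(-1, 8), 544)) = Add(3, -68) = -65)
Mul(Add(-308949, Function('A')(-526)), Add(z, Mul(141, Add(269, -109)))) = Mul(Add(-308949, -65), Add(250988, Mul(141, Add(269, -109)))) = Mul(-309014, Add(250988, Mul(141, 160))) = Mul(-309014, Add(250988, 22560)) = Mul(-309014, 273548) = -84530161672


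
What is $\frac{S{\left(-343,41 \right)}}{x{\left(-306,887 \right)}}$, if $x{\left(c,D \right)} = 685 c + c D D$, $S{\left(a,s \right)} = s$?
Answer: $- \frac{41}{240960924} \approx -1.7015 \cdot 10^{-7}$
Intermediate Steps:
$x{\left(c,D \right)} = 685 c + c D^{2}$ ($x{\left(c,D \right)} = 685 c + D c D = 685 c + c D^{2}$)
$\frac{S{\left(-343,41 \right)}}{x{\left(-306,887 \right)}} = \frac{41}{\left(-306\right) \left(685 + 887^{2}\right)} = \frac{41}{\left(-306\right) \left(685 + 786769\right)} = \frac{41}{\left(-306\right) 787454} = \frac{41}{-240960924} = 41 \left(- \frac{1}{240960924}\right) = - \frac{41}{240960924}$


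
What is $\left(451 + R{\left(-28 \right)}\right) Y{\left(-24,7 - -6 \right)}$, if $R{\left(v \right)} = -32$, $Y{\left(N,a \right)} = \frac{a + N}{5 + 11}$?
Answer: $- \frac{4609}{16} \approx -288.06$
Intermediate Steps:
$Y{\left(N,a \right)} = \frac{N}{16} + \frac{a}{16}$ ($Y{\left(N,a \right)} = \frac{N + a}{16} = \left(N + a\right) \frac{1}{16} = \frac{N}{16} + \frac{a}{16}$)
$\left(451 + R{\left(-28 \right)}\right) Y{\left(-24,7 - -6 \right)} = \left(451 - 32\right) \left(\frac{1}{16} \left(-24\right) + \frac{7 - -6}{16}\right) = 419 \left(- \frac{3}{2} + \frac{7 + 6}{16}\right) = 419 \left(- \frac{3}{2} + \frac{1}{16} \cdot 13\right) = 419 \left(- \frac{3}{2} + \frac{13}{16}\right) = 419 \left(- \frac{11}{16}\right) = - \frac{4609}{16}$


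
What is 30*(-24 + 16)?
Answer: -240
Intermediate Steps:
30*(-24 + 16) = 30*(-8) = -240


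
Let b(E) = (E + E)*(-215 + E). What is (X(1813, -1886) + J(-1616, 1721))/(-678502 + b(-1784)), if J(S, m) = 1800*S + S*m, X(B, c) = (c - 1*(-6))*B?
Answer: -216628/153665 ≈ -1.4097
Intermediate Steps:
X(B, c) = B*(6 + c) (X(B, c) = (c + 6)*B = (6 + c)*B = B*(6 + c))
b(E) = 2*E*(-215 + E) (b(E) = (2*E)*(-215 + E) = 2*E*(-215 + E))
(X(1813, -1886) + J(-1616, 1721))/(-678502 + b(-1784)) = (1813*(6 - 1886) - 1616*(1800 + 1721))/(-678502 + 2*(-1784)*(-215 - 1784)) = (1813*(-1880) - 1616*3521)/(-678502 + 2*(-1784)*(-1999)) = (-3408440 - 5689936)/(-678502 + 7132432) = -9098376/6453930 = -9098376*1/6453930 = -216628/153665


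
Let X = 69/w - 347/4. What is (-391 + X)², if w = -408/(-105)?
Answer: 3913628481/18496 ≈ 2.1159e+5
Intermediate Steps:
w = 136/35 (w = -408*(-1/105) = 136/35 ≈ 3.8857)
X = -9383/136 (X = 69/(136/35) - 347/4 = 69*(35/136) - 347*¼ = 2415/136 - 347/4 = -9383/136 ≈ -68.993)
(-391 + X)² = (-391 - 9383/136)² = (-62559/136)² = 3913628481/18496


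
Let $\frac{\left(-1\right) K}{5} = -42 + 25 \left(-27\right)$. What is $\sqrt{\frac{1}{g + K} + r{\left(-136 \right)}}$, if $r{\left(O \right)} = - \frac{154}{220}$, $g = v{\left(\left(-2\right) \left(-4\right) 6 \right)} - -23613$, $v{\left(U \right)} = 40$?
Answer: $\frac{12 i \sqrt{22539445}}{68095} \approx 0.83664 i$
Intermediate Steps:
$K = 3585$ ($K = - 5 \left(-42 + 25 \left(-27\right)\right) = - 5 \left(-42 - 675\right) = \left(-5\right) \left(-717\right) = 3585$)
$g = 23653$ ($g = 40 - -23613 = 40 + 23613 = 23653$)
$r{\left(O \right)} = - \frac{7}{10}$ ($r{\left(O \right)} = \left(-154\right) \frac{1}{220} = - \frac{7}{10}$)
$\sqrt{\frac{1}{g + K} + r{\left(-136 \right)}} = \sqrt{\frac{1}{23653 + 3585} - \frac{7}{10}} = \sqrt{\frac{1}{27238} - \frac{7}{10}} = \sqrt{- \frac{47664}{68095}} = \frac{12 i \sqrt{22539445}}{68095}$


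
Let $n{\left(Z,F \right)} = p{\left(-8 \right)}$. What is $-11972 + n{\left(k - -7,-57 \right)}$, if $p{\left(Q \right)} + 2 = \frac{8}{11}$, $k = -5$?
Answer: $- \frac{131706}{11} \approx -11973.0$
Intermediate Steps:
$p{\left(Q \right)} = - \frac{14}{11}$ ($p{\left(Q \right)} = -2 + \frac{8}{11} = - \frac{14}{11}$)
$n{\left(Z,F \right)} = - \frac{14}{11}$
$-11972 + n{\left(k - -7,-57 \right)} = -11972 - \frac{14}{11} = - \frac{131706}{11}$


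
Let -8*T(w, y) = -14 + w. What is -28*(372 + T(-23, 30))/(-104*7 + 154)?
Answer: 3013/164 ≈ 18.372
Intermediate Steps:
T(w, y) = 7/4 - w/8 (T(w, y) = -(-14 + w)/8 = 7/4 - w/8)
-28*(372 + T(-23, 30))/(-104*7 + 154) = -28*(372 + (7/4 - ⅛*(-23)))/(-104*7 + 154) = -28*(372 + (7/4 + 23/8))/(-728 + 154) = -28*(372 + 37/8)/(-574) = -21091*(-1)/(2*574) = -28*(-3013/4592) = 3013/164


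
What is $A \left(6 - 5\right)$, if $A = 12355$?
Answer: $12355$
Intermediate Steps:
$A \left(6 - 5\right) = 12355 \left(6 - 5\right) = 12355 \cdot 1 = 12355$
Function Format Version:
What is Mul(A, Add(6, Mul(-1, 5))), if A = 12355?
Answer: 12355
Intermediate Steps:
Mul(A, Add(6, Mul(-1, 5))) = Mul(12355, Add(6, Mul(-1, 5))) = Mul(12355, Add(6, -5)) = Mul(12355, 1) = 12355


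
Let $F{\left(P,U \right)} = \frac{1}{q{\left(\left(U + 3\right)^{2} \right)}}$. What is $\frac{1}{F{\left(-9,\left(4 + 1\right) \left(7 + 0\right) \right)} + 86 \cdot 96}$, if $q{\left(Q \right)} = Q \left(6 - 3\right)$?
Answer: $\frac{4332}{35764993} \approx 0.00012112$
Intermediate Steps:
$q{\left(Q \right)} = 3 Q$ ($q{\left(Q \right)} = Q 3 = 3 Q$)
$F{\left(P,U \right)} = \frac{1}{3 \left(3 + U\right)^{2}}$ ($F{\left(P,U \right)} = \frac{1}{3 \left(U + 3\right)^{2}} = \frac{1}{3 \left(3 + U\right)^{2}}$)
$\frac{1}{F{\left(-9,\left(4 + 1\right) \left(7 + 0\right) \right)} + 86 \cdot 96} = \frac{1}{\frac{1}{3 \left(3 + \left(4 + 1\right) \left(7 + 0\right)\right)^{2}} + 86 \cdot 96} = \frac{1}{\frac{1}{3 \left(3 + 5 \cdot 7\right)^{2}} + 8256} = \frac{1}{\frac{1}{3 \left(3 + 35\right)^{2}} + 8256} = \frac{1}{\frac{1}{3 \cdot 1444} + 8256} = \frac{1}{\frac{1}{3} \cdot \frac{1}{1444} + 8256} = \frac{1}{\frac{1}{4332} + 8256} = \frac{1}{\frac{35764993}{4332}} = \frac{4332}{35764993}$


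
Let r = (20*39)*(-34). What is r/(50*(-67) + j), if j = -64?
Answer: 4420/569 ≈ 7.7680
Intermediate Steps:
r = -26520 (r = 780*(-34) = -26520)
r/(50*(-67) + j) = -26520/(50*(-67) - 64) = -26520/(-3350 - 64) = -26520/(-3414) = -26520*(-1/3414) = 4420/569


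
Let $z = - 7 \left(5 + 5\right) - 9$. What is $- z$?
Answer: $79$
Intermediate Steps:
$z = -79$ ($z = \left(-7\right) 10 - 9 = -70 - 9 = -79$)
$- z = \left(-1\right) \left(-79\right) = 79$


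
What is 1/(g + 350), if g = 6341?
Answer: 1/6691 ≈ 0.00014945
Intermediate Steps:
1/(g + 350) = 1/(6341 + 350) = 1/6691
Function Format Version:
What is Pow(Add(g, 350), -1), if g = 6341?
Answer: Rational(1, 6691) ≈ 0.00014945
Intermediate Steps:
Pow(Add(g, 350), -1) = Pow(Add(6341, 350), -1) = Pow(6691, -1) = Rational(1, 6691)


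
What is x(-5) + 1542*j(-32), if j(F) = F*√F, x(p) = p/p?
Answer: 1 - 197376*I*√2 ≈ 1.0 - 2.7913e+5*I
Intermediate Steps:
x(p) = 1
j(F) = F^(3/2)
x(-5) + 1542*j(-32) = 1 + 1542*(-32)^(3/2) = 1 + 1542*(-128*I*√2) = 1 - 197376*I*√2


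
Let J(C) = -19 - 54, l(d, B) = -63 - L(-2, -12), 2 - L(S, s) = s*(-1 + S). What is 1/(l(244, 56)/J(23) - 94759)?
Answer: -73/6917378 ≈ -1.0553e-5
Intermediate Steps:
L(S, s) = 2 - s*(-1 + S)
l(d, B) = -29 (l(d, B) = -63 - (2 - 12 - 1*(-2)*(-12)) = -63 - (2 - 12 - 24) = -63 - 1*(-34) = -63 + 34 = -29)
J(C) = -73
1/(l(244, 56)/J(23) - 94759) = 1/(-29/(-73) - 94759) = 1/(-29*(-1/73) - 94759) = 1/(29/73 - 94759) = 1/(-6917378/73) = -73/6917378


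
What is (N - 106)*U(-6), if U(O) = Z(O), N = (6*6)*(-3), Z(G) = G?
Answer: 1284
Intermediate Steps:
N = -108 (N = 36*(-3) = -108)
U(O) = O
(N - 106)*U(-6) = (-108 - 106)*(-6) = -214*(-6) = 1284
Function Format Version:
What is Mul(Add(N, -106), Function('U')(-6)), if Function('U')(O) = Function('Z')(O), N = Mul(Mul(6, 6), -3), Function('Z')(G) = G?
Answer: 1284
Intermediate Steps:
N = -108 (N = Mul(36, -3) = -108)
Function('U')(O) = O
Mul(Add(N, -106), Function('U')(-6)) = Mul(Add(-108, -106), -6) = Mul(-214, -6) = 1284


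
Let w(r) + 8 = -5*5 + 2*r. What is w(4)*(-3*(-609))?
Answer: -45675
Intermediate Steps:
w(r) = -33 + 2*r (w(r) = -8 + (-5*5 + 2*r) = -8 + (-25 + 2*r) = -33 + 2*r)
w(4)*(-3*(-609)) = (-33 + 2*4)*(-3*(-609)) = (-33 + 8)*1827 = -25*1827 = -45675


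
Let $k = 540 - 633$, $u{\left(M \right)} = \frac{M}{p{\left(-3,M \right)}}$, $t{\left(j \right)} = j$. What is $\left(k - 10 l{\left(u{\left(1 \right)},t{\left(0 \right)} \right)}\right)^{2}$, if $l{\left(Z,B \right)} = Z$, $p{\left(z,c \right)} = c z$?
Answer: $\frac{72361}{9} \approx 8040.1$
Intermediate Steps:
$u{\left(M \right)} = - \frac{1}{3}$ ($u{\left(M \right)} = \frac{M}{M \left(-3\right)} = \frac{M}{\left(-3\right) M} = M \left(- \frac{1}{3 M}\right) = - \frac{1}{3}$)
$k = -93$
$\left(k - 10 l{\left(u{\left(1 \right)},t{\left(0 \right)} \right)}\right)^{2} = \left(-93 - 10 \left(- \frac{1}{3}\right)\right)^{2} = \left(-93 - - \frac{10}{3}\right)^{2} = \left(-93 + \frac{10}{3}\right)^{2} = \left(- \frac{269}{3}\right)^{2} = \frac{72361}{9}$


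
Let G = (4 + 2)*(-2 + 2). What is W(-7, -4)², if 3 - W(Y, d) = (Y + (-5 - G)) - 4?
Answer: 361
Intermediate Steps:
G = 0 (G = 6*0 = 0)
W(Y, d) = 12 - Y (W(Y, d) = 3 - ((Y + (-5 - 1*0)) - 4) = 3 - ((Y + (-5 + 0)) - 4) = 3 - ((Y - 5) - 4) = 3 - ((-5 + Y) - 4) = 3 - (-9 + Y) = 3 + (9 - Y) = 12 - Y)
W(-7, -4)² = (12 - 1*(-7))² = (12 + 7)² = 19² = 361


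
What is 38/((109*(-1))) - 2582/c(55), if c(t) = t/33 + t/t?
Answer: -422309/436 ≈ -968.60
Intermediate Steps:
c(t) = 1 + t/33 (c(t) = t*(1/33) + 1 = t/33 + 1 = 1 + t/33)
38/((109*(-1))) - 2582/c(55) = 38/((109*(-1))) - 2582/(1 + (1/33)*55) = 38/(-109) - 2582/(1 + 5/3) = 38*(-1/109) - 2582/8/3 = -38/109 - 2582*3/8 = -38/109 - 3873/4 = -422309/436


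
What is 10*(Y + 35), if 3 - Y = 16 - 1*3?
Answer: 250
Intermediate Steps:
Y = -10 (Y = 3 - (16 - 1*3) = 3 - (16 - 3) = 3 - 1*13 = 3 - 13 = -10)
10*(Y + 35) = 10*(-10 + 35) = 10*25 = 250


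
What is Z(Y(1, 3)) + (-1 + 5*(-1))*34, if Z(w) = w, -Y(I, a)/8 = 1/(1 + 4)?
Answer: -1028/5 ≈ -205.60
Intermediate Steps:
Y(I, a) = -8/5 (Y(I, a) = -8/(1 + 4) = -8/5)
Z(Y(1, 3)) + (-1 + 5*(-1))*34 = -8/5 + (-1 + 5*(-1))*34 = -8/5 + (-1 - 5)*34 = -8/5 - 6*34 = -8/5 - 204 = -1028/5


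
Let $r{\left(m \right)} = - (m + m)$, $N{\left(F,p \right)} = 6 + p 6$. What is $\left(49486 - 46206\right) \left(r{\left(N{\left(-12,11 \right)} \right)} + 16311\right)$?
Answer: $53027760$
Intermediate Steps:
$N{\left(F,p \right)} = 6 + 6 p$
$r{\left(m \right)} = - 2 m$
$\left(49486 - 46206\right) \left(r{\left(N{\left(-12,11 \right)} \right)} + 16311\right) = \left(49486 - 46206\right) \left(- 2 \left(6 + 6 \cdot 11\right) + 16311\right) = 3280 \left(- 2 \left(6 + 66\right) + 16311\right) = 3280 \left(\left(-2\right) 72 + 16311\right) = 3280 \left(-144 + 16311\right) = 3280 \cdot 16167 = 53027760$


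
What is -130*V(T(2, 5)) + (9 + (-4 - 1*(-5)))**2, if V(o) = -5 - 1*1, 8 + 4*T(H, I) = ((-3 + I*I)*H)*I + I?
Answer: 880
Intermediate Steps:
T(H, I) = -2 + I/4 + H*I*(-3 + I**2)/4 (T(H, I) = -2 + (((-3 + I*I)*H)*I + I)/4 = -2 + (((-3 + I**2)*H)*I + I)/4 = -2 + ((H*(-3 + I**2))*I + I)/4 = -2 + (H*I*(-3 + I**2) + I)/4 = -2 + (I + H*I*(-3 + I**2))/4 = -2 + (I/4 + H*I*(-3 + I**2)/4) = -2 + I/4 + H*I*(-3 + I**2)/4)
V(o) = -6 (V(o) = -5 - 1 = -6)
-130*V(T(2, 5)) + (9 + (-4 - 1*(-5)))**2 = -130*(-6) + (9 + (-4 - 1*(-5)))**2 = 780 + (9 + (-4 + 5))**2 = 780 + (9 + 1)**2 = 780 + 10**2 = 780 + 100 = 880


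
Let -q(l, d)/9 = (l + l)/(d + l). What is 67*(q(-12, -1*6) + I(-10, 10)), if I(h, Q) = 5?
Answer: -469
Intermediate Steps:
q(l, d) = -18*l/(d + l) (q(l, d) = -9*(l + l)/(d + l) = -9*2*l/(d + l) = -18*l/(d + l))
67*(q(-12, -1*6) + I(-10, 10)) = 67*(-18*(-12)/(-1*6 - 12) + 5) = 67*(-18*(-12)/(-6 - 12) + 5) = 67*(-18*(-12)/(-18) + 5) = 67*(-18*(-12)*(-1/18) + 5) = 67*(-12 + 5) = 67*(-7) = -469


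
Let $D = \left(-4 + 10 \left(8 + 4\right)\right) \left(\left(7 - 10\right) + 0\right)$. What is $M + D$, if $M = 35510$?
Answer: $35162$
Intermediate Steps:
$D = -348$ ($D = \left(-4 + 10 \cdot 12\right) \left(-3 + 0\right) = \left(-4 + 120\right) \left(-3\right) = 116 \left(-3\right) = -348$)
$M + D = 35510 - 348 = 35162$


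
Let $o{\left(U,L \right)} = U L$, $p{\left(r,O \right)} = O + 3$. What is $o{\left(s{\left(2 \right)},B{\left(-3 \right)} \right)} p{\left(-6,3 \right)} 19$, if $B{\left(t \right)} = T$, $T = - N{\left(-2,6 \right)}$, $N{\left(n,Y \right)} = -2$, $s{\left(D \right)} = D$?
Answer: $456$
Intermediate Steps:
$p{\left(r,O \right)} = 3 + O$
$T = 2$ ($T = \left(-1\right) \left(-2\right) = 2$)
$B{\left(t \right)} = 2$
$o{\left(U,L \right)} = L U$
$o{\left(s{\left(2 \right)},B{\left(-3 \right)} \right)} p{\left(-6,3 \right)} 19 = 2 \cdot 2 \left(3 + 3\right) 19 = 4 \cdot 6 \cdot 19 = 24 \cdot 19 = 456$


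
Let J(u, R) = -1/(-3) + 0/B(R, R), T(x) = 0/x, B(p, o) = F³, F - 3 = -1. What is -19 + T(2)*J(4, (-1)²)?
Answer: -19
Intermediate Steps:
F = 2 (F = 3 - 1 = 2)
B(p, o) = 8 (B(p, o) = 2³ = 8)
T(x) = 0
J(u, R) = ⅓ (J(u, R) = -1/(-3) + 0/8 = -1*(-⅓) + 0*(⅛) = ⅓ + 0 = ⅓)
-19 + T(2)*J(4, (-1)²) = -19 + 0*(⅓) = -19 + 0 = -19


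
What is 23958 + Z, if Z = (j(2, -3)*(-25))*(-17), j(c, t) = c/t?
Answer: 71024/3 ≈ 23675.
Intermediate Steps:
Z = -850/3 (Z = ((2/(-3))*(-25))*(-17) = ((2*(-⅓))*(-25))*(-17) = -⅔*(-25)*(-17) = (50/3)*(-17) = -850/3 ≈ -283.33)
23958 + Z = 23958 - 850/3 = 71024/3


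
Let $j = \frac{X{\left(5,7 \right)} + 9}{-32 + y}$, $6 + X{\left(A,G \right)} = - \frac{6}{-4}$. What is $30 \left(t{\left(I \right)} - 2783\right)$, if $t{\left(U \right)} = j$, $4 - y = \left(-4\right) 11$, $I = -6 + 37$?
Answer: $- \frac{1335705}{16} \approx -83482.0$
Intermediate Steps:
$I = 31$
$X{\left(A,G \right)} = - \frac{9}{2}$ ($X{\left(A,G \right)} = -6 - \frac{6}{-4} = -6 - - \frac{3}{2} = -6 + \frac{3}{2} = - \frac{9}{2}$)
$y = 48$ ($y = 4 - \left(-4\right) 11 = 4 - -44 = 4 + 44 = 48$)
$j = \frac{9}{32}$ ($j = \frac{- \frac{9}{2} + 9}{-32 + 48} = \frac{9}{2 \cdot 16} = \frac{9}{2} \cdot \frac{1}{16} = \frac{9}{32} \approx 0.28125$)
$t{\left(U \right)} = \frac{9}{32}$
$30 \left(t{\left(I \right)} - 2783\right) = 30 \left(\frac{9}{32} - 2783\right) = 30 \left(- \frac{89047}{32}\right) = - \frac{1335705}{16}$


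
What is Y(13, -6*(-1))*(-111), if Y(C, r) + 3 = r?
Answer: -333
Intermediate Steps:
Y(C, r) = -3 + r
Y(13, -6*(-1))*(-111) = (-3 - 6*(-1))*(-111) = (-3 + 6)*(-111) = 3*(-111) = -333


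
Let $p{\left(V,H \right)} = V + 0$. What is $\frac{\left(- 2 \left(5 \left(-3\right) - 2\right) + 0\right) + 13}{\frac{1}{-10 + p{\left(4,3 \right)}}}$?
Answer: $-282$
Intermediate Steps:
$p{\left(V,H \right)} = V$
$\frac{\left(- 2 \left(5 \left(-3\right) - 2\right) + 0\right) + 13}{\frac{1}{-10 + p{\left(4,3 \right)}}} = \frac{\left(- 2 \left(5 \left(-3\right) - 2\right) + 0\right) + 13}{\frac{1}{-10 + 4}} = \frac{\left(- 2 \left(-15 - 2\right) + 0\right) + 13}{\frac{1}{-6}} = \frac{\left(\left(-2\right) \left(-17\right) + 0\right) + 13}{- \frac{1}{6}} = - 6 \left(\left(34 + 0\right) + 13\right) = - 6 \left(34 + 13\right) = \left(-6\right) 47 = -282$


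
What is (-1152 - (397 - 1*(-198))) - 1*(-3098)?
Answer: 1351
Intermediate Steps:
(-1152 - (397 - 1*(-198))) - 1*(-3098) = (-1152 - (397 + 198)) + 3098 = (-1152 - 1*595) + 3098 = (-1152 - 595) + 3098 = -1747 + 3098 = 1351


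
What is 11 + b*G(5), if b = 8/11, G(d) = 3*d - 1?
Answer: 233/11 ≈ 21.182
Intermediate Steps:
G(d) = -1 + 3*d
b = 8/11 (b = 8*(1/11) = 8/11 ≈ 0.72727)
11 + b*G(5) = 11 + 8*(-1 + 3*5)/11 = 11 + 8*(-1 + 15)/11 = 11 + (8/11)*14 = 11 + 112/11 = 233/11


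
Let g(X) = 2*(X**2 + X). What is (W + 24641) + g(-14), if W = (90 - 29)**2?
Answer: 28726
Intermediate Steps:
W = 3721 (W = 61**2 = 3721)
g(X) = 2*X + 2*X**2 (g(X) = 2*(X + X**2) = 2*X + 2*X**2)
(W + 24641) + g(-14) = (3721 + 24641) + 2*(-14)*(1 - 14) = 28362 + 2*(-14)*(-13) = 28362 + 364 = 28726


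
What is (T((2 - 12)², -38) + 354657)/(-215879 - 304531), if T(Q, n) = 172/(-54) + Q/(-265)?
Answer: -507509069/744706710 ≈ -0.68149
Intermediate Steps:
T(Q, n) = -86/27 - Q/265 (T(Q, n) = 172*(-1/54) + Q*(-1/265) = -86/27 - Q/265)
(T((2 - 12)², -38) + 354657)/(-215879 - 304531) = ((-86/27 - (2 - 12)²/265) + 354657)/(-215879 - 304531) = ((-86/27 - 1/265*(-10)²) + 354657)/(-520410) = ((-86/27 - 1/265*100) + 354657)*(-1/520410) = ((-86/27 - 20/53) + 354657)*(-1/520410) = (-5098/1431 + 354657)*(-1/520410) = (507509069/1431)*(-1/520410) = -507509069/744706710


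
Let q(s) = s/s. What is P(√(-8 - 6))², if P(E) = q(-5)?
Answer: 1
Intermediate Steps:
q(s) = 1
P(E) = 1
P(√(-8 - 6))² = 1² = 1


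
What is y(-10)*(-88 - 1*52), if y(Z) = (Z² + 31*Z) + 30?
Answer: 25200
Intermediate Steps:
y(Z) = 30 + Z² + 31*Z
y(-10)*(-88 - 1*52) = (30 + (-10)² + 31*(-10))*(-88 - 1*52) = (30 + 100 - 310)*(-88 - 52) = -180*(-140) = 25200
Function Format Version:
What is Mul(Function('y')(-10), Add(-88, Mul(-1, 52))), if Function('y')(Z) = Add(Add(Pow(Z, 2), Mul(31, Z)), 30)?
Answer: 25200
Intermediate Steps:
Function('y')(Z) = Add(30, Pow(Z, 2), Mul(31, Z))
Mul(Function('y')(-10), Add(-88, Mul(-1, 52))) = Mul(Add(30, Pow(-10, 2), Mul(31, -10)), Add(-88, Mul(-1, 52))) = Mul(Add(30, 100, -310), Add(-88, -52)) = Mul(-180, -140) = 25200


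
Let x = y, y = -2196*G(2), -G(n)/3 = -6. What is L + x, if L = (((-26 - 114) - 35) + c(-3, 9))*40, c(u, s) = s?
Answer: -46168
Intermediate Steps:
G(n) = 18 (G(n) = -3*(-6) = 18)
L = -6640 (L = (((-26 - 114) - 35) + 9)*40 = ((-140 - 35) + 9)*40 = (-175 + 9)*40 = -166*40 = -6640)
y = -39528 (y = -2196*18 = -39528)
x = -39528
L + x = -6640 - 39528 = -46168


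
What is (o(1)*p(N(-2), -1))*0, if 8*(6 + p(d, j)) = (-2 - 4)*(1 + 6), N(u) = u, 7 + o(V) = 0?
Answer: 0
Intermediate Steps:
o(V) = -7 (o(V) = -7 + 0 = -7)
p(d, j) = -45/4 (p(d, j) = -6 + ((-2 - 4)*(1 + 6))/8 = -6 + (-6*7)/8 = -6 + (1/8)*(-42) = -6 - 21/4 = -45/4)
(o(1)*p(N(-2), -1))*0 = -7*(-45/4)*0 = (315/4)*0 = 0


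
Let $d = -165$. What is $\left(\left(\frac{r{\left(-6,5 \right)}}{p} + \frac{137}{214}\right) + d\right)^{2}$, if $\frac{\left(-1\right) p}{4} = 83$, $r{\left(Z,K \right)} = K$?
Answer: $\frac{34096875598009}{1261954576} \approx 27019.0$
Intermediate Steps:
$p = -332$ ($p = \left(-4\right) 83 = -332$)
$\left(\left(\frac{r{\left(-6,5 \right)}}{p} + \frac{137}{214}\right) + d\right)^{2} = \left(\left(\frac{5}{-332} + \frac{137}{214}\right) - 165\right)^{2} = \left(\left(5 \left(- \frac{1}{332}\right) + 137 \cdot \frac{1}{214}\right) - 165\right)^{2} = \left(\left(- \frac{5}{332} + \frac{137}{214}\right) - 165\right)^{2} = \left(\frac{22207}{35524} - 165\right)^{2} = \left(- \frac{5839253}{35524}\right)^{2} = \frac{34096875598009}{1261954576}$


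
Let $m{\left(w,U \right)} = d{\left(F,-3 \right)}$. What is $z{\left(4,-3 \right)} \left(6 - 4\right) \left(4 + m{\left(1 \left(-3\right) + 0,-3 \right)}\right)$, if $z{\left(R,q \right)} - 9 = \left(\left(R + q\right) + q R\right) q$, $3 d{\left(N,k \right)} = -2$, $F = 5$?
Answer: $280$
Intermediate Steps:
$d{\left(N,k \right)} = - \frac{2}{3}$ ($d{\left(N,k \right)} = \frac{1}{3} \left(-2\right) = - \frac{2}{3}$)
$m{\left(w,U \right)} = - \frac{2}{3}$
$z{\left(R,q \right)} = 9 + q \left(R + q + R q\right)$ ($z{\left(R,q \right)} = 9 + \left(\left(R + q\right) + q R\right) q = 9 + \left(\left(R + q\right) + R q\right) q = 9 + \left(R + q + R q\right) q = 9 + q \left(R + q + R q\right)$)
$z{\left(4,-3 \right)} \left(6 - 4\right) \left(4 + m{\left(1 \left(-3\right) + 0,-3 \right)}\right) = \left(9 + \left(-3\right)^{2} + 4 \left(-3\right) + 4 \left(-3\right)^{2}\right) \left(6 - 4\right) \left(4 - \frac{2}{3}\right) = \left(9 + 9 - 12 + 4 \cdot 9\right) 2 \cdot \frac{10}{3} = \left(9 + 9 - 12 + 36\right) \frac{20}{3} = 42 \cdot \frac{20}{3} = 280$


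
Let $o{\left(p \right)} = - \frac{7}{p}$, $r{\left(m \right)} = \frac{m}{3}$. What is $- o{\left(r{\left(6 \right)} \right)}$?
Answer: $\frac{7}{2} \approx 3.5$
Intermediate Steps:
$r{\left(m \right)} = \frac{m}{3}$ ($r{\left(m \right)} = m \frac{1}{3} = \frac{m}{3}$)
$- o{\left(r{\left(6 \right)} \right)} = - \frac{-7}{\frac{1}{3} \cdot 6} = - \frac{-7}{2} = \left(-1\right) \left(- \frac{7}{2}\right) = \frac{7}{2}$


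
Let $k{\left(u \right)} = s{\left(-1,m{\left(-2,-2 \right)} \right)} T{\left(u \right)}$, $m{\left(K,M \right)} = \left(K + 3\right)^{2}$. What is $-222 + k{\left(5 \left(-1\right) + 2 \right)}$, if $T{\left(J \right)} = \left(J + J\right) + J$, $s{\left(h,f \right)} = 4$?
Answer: $-258$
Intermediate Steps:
$m{\left(K,M \right)} = \left(3 + K\right)^{2}$
$T{\left(J \right)} = 3 J$ ($T{\left(J \right)} = 2 J + J = 3 J$)
$k{\left(u \right)} = 12 u$ ($k{\left(u \right)} = 4 \cdot 3 u = 12 u$)
$-222 + k{\left(5 \left(-1\right) + 2 \right)} = -222 + 12 \left(5 \left(-1\right) + 2\right) = -222 + 12 \left(-5 + 2\right) = -222 + 12 \left(-3\right) = -222 - 36 = -258$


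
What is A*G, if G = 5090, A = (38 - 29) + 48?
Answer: 290130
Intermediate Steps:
A = 57 (A = 9 + 48 = 57)
A*G = 57*5090 = 290130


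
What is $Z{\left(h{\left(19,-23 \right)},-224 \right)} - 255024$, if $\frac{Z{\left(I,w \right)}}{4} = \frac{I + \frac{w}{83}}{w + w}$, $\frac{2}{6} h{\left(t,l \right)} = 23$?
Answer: $- \frac{2370708607}{9296} \approx -2.5502 \cdot 10^{5}$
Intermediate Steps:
$h{\left(t,l \right)} = 69$ ($h{\left(t,l \right)} = 3 \cdot 23 = 69$)
$Z{\left(I,w \right)} = \frac{2 \left(I + \frac{w}{83}\right)}{w}$ ($Z{\left(I,w \right)} = 4 \frac{I + \frac{w}{83}}{w + w} = 4 \frac{I + w \frac{1}{83}}{2 w} = 4 \left(I + \frac{w}{83}\right) \frac{1}{2 w} = 4 \frac{I + \frac{w}{83}}{2 w} = \frac{2 \left(I + \frac{w}{83}\right)}{w}$)
$Z{\left(h{\left(19,-23 \right)},-224 \right)} - 255024 = \left(\frac{2}{83} + 2 \cdot 69 \frac{1}{-224}\right) - 255024 = \left(\frac{2}{83} + 2 \cdot 69 \left(- \frac{1}{224}\right)\right) - 255024 = \left(\frac{2}{83} - \frac{69}{112}\right) - 255024 = - \frac{5503}{9296} - 255024 = - \frac{2370708607}{9296}$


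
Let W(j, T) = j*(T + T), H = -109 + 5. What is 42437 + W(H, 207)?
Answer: -619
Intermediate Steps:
H = -104
W(j, T) = 2*T*j (W(j, T) = j*(2*T) = 2*T*j)
42437 + W(H, 207) = 42437 + 2*207*(-104) = 42437 - 43056 = -619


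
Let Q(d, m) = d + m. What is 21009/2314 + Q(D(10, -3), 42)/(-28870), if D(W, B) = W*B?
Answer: 303251031/33402590 ≈ 9.0787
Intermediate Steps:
D(W, B) = B*W
21009/2314 + Q(D(10, -3), 42)/(-28870) = 21009/2314 + (-3*10 + 42)/(-28870) = 21009*(1/2314) + (-30 + 42)*(-1/28870) = 21009/2314 + 12*(-1/28870) = 21009/2314 - 6/14435 = 303251031/33402590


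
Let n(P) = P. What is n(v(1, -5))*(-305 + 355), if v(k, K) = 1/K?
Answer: -10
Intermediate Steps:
n(v(1, -5))*(-305 + 355) = (-305 + 355)/(-5) = -⅕*50 = -10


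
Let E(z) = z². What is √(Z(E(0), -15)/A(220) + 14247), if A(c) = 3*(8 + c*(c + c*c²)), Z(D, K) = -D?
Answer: 3*√1583 ≈ 119.36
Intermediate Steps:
A(c) = 24 + 3*c*(c + c³) (A(c) = 3*(8 + c*(c + c³)) = 24 + 3*c*(c + c³))
√(Z(E(0), -15)/A(220) + 14247) = √((-1*0²)/(24 + 3*220² + 3*220⁴) + 14247) = √((-1*0)/(24 + 3*48400 + 3*2342560000) + 14247) = √(0/(24 + 145200 + 7027680000) + 14247) = √(0/7027825224 + 14247) = √(0*(1/7027825224) + 14247) = √(0 + 14247) = √14247 = 3*√1583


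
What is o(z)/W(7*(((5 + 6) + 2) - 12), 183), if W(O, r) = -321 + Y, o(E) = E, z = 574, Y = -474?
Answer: -574/795 ≈ -0.72201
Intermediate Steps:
W(O, r) = -795 (W(O, r) = -321 - 474 = -795)
o(z)/W(7*(((5 + 6) + 2) - 12), 183) = 574/(-795) = 574*(-1/795) = -574/795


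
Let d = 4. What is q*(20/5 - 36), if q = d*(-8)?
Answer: 1024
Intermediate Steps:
q = -32 (q = 4*(-8) = -32)
q*(20/5 - 36) = -32*(20/5 - 36) = -32*(20*(⅕) - 36) = -32*(4 - 36) = -32*(-32) = 1024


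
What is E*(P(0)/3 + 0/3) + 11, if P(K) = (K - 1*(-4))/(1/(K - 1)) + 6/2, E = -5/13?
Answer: 434/39 ≈ 11.128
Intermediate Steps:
E = -5/13 (E = -5*1/13 = -5/13 ≈ -0.38462)
P(K) = 3 + (-1 + K)*(4 + K) (P(K) = (K + 4)/(1/(-1 + K)) + 6*(½) = (4 + K)*(-1 + K) + 3 = (-1 + K)*(4 + K) + 3 = 3 + (-1 + K)*(4 + K))
E*(P(0)/3 + 0/3) + 11 = -5*((-1 + 0² + 3*0)/3 + 0/3)/13 + 11 = -5*((-1 + 0 + 0)*(⅓) + 0*(⅓))/13 + 11 = -5*(-1*⅓ + 0)/13 + 11 = -5*(-⅓ + 0)/13 + 11 = -5/13*(-⅓) + 11 = 5/39 + 11 = 434/39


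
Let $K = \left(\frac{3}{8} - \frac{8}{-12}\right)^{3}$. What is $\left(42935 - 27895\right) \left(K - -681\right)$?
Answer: $\frac{2215995715}{216} \approx 1.0259 \cdot 10^{7}$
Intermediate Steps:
$K = \frac{15625}{13824}$ ($K = \left(3 \cdot \frac{1}{8} - - \frac{2}{3}\right)^{3} = \left(\frac{3}{8} + \frac{2}{3}\right)^{3} = \left(\frac{25}{24}\right)^{3} = \frac{15625}{13824} \approx 1.1303$)
$\left(42935 - 27895\right) \left(K - -681\right) = \left(42935 - 27895\right) \left(\frac{15625}{13824} - -681\right) = 15040 \left(\frac{15625}{13824} + \left(-9295 + 9976\right)\right) = 15040 \left(\frac{15625}{13824} + 681\right) = 15040 \cdot \frac{9429769}{13824} = \frac{2215995715}{216}$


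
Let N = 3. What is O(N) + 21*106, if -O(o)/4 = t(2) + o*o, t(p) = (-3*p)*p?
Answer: 2238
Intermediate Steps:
t(p) = -3*p²
O(o) = 48 - 4*o² (O(o) = -4*(-3*2² + o*o) = -4*(-3*4 + o²) = -4*(-12 + o²) = 48 - 4*o²)
O(N) + 21*106 = (48 - 4*3²) + 21*106 = (48 - 4*9) + 2226 = (48 - 36) + 2226 = 12 + 2226 = 2238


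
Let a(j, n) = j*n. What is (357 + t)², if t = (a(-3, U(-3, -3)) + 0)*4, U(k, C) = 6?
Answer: 81225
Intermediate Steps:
t = -72 (t = (-3*6 + 0)*4 = (-18 + 0)*4 = -18*4 = -72)
(357 + t)² = (357 - 72)² = 285² = 81225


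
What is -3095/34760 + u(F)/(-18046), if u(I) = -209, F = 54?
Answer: -4858753/62727896 ≈ -0.077458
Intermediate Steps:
-3095/34760 + u(F)/(-18046) = -3095/34760 - 209/(-18046) = -3095*1/34760 - 209*(-1/18046) = -619/6952 + 209/18046 = -4858753/62727896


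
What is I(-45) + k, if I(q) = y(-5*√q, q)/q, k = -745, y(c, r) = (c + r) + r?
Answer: -743 + I*√5/3 ≈ -743.0 + 0.74536*I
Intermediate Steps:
y(c, r) = c + 2*r
I(q) = (-5*√q + 2*q)/q
I(-45) + k = (2 - (-1)*I*√5/3) - 745 = (2 + I*√5/3) - 745 = -743 + I*√5/3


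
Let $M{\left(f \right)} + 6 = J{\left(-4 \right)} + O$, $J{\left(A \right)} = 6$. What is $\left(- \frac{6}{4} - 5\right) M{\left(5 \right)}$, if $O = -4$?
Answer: $26$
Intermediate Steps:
$M{\left(f \right)} = -4$ ($M{\left(f \right)} = -6 + \left(6 - 4\right) = -6 + 2 = -4$)
$\left(- \frac{6}{4} - 5\right) M{\left(5 \right)} = \left(- \frac{6}{4} - 5\right) \left(-4\right) = \left(\left(-6\right) \frac{1}{4} - 5\right) \left(-4\right) = \left(- \frac{3}{2} - 5\right) \left(-4\right) = \left(- \frac{13}{2}\right) \left(-4\right) = 26$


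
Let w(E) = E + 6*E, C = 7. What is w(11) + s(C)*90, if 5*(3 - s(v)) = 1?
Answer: 329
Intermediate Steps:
s(v) = 14/5 (s(v) = 3 - ⅕*1 = 3 - ⅕ = 14/5)
w(E) = 7*E
w(11) + s(C)*90 = 7*11 + (14/5)*90 = 77 + 252 = 329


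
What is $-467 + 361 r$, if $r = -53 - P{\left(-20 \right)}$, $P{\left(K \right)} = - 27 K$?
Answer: $-214540$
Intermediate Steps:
$r = -593$ ($r = -53 - \left(-27\right) \left(-20\right) = -53 - 540 = -593$)
$-467 + 361 r = -467 + 361 \left(-593\right) = -467 - 214073 = -214540$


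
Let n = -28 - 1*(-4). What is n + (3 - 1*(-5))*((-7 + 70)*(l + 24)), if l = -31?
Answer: -3552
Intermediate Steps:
n = -24 (n = -28 + 4 = -24)
n + (3 - 1*(-5))*((-7 + 70)*(l + 24)) = -24 + (3 - 1*(-5))*((-7 + 70)*(-31 + 24)) = -24 + (3 + 5)*(63*(-7)) = -24 + 8*(-441) = -24 - 3528 = -3552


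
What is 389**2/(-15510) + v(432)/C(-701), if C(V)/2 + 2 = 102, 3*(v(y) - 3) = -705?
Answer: -846563/77550 ≈ -10.916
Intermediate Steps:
v(y) = -232 (v(y) = 3 + (1/3)*(-705) = 3 - 235 = -232)
C(V) = 200 (C(V) = -4 + 2*102 = -4 + 204 = 200)
389**2/(-15510) + v(432)/C(-701) = 389**2/(-15510) - 232/200 = 151321*(-1/15510) - 232*1/200 = -151321/15510 - 29/25 = -846563/77550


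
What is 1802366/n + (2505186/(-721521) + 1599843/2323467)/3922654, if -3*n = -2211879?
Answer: 48775538584988693170727/19952592097755313901078 ≈ 2.4446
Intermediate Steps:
n = 737293 (n = -⅓*(-2211879) = 737293)
1802366/n + (2505186/(-721521) + 1599843/2323467)/3922654 = 1802366/737293 + (2505186/(-721521) + 1599843/2323467)/3922654 = 1802366*(1/737293) + (2505186*(-1/721521) + 1599843*(1/2323467))*(1/3922654) = 1802366/737293 + (-278354/80169 + 533281/774489)*(1/3922654) = 1802366/737293 - 19203278513/6898889849*1/3922654 = 1802366/737293 - 19203278513/27061957861739246 = 48775538584988693170727/19952592097755313901078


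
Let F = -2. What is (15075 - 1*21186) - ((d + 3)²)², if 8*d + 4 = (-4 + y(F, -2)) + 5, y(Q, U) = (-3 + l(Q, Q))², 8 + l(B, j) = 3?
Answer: -77231281/4096 ≈ -18855.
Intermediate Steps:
l(B, j) = -5 (l(B, j) = -8 + 3 = -5)
y(Q, U) = 64 (y(Q, U) = (-3 - 5)² = (-8)² = 64)
d = 61/8 (d = -½ + ((-4 + 64) + 5)/8 = -½ + (60 + 5)/8 = -½ + (⅛)*65 = -½ + 65/8 = 61/8 ≈ 7.6250)
(15075 - 1*21186) - ((d + 3)²)² = (15075 - 1*21186) - ((61/8 + 3)²)² = (15075 - 21186) - ((85/8)²)² = -6111 - (7225/64)² = -6111 - 1*52200625/4096 = -6111 - 52200625/4096 = -77231281/4096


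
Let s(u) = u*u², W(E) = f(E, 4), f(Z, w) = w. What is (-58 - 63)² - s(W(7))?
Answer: 14577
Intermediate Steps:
W(E) = 4
s(u) = u³
(-58 - 63)² - s(W(7)) = (-58 - 63)² - 1*4³ = (-121)² - 1*64 = 14641 - 64 = 14577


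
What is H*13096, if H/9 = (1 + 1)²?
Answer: 471456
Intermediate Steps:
H = 36 (H = 9*(1 + 1)² = 9*2² = 9*4 = 36)
H*13096 = 36*13096 = 471456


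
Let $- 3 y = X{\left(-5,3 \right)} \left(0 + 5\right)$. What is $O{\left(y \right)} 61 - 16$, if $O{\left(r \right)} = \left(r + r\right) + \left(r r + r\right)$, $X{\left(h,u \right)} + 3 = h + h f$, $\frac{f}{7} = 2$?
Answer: $1054674$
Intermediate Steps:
$f = 14$ ($f = 7 \cdot 2 = 14$)
$X{\left(h,u \right)} = -3 + 15 h$ ($X{\left(h,u \right)} = -3 + \left(h + h 14\right) = -3 + \left(h + 14 h\right) = -3 + 15 h$)
$y = 130$ ($y = - \frac{\left(-3 + 15 \left(-5\right)\right) \left(0 + 5\right)}{3} = - \frac{\left(-3 - 75\right) 5}{3} = - \frac{\left(-78\right) 5}{3} = \left(- \frac{1}{3}\right) \left(-390\right) = 130$)
$O{\left(r \right)} = r^{2} + 3 r$ ($O{\left(r \right)} = 2 r + \left(r^{2} + r\right) = 2 r + \left(r + r^{2}\right) = r^{2} + 3 r$)
$O{\left(y \right)} 61 - 16 = 130 \left(3 + 130\right) 61 - 16 = 130 \cdot 133 \cdot 61 - 16 = 17290 \cdot 61 - 16 = 1054690 - 16 = 1054674$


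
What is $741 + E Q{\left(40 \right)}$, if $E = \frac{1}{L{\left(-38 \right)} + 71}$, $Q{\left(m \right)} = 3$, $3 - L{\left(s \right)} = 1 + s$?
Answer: $\frac{27418}{37} \approx 741.03$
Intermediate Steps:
$L{\left(s \right)} = 2 - s$ ($L{\left(s \right)} = 3 - \left(1 + s\right) = 2 - s$)
$E = \frac{1}{111}$ ($E = \frac{1}{\left(2 - -38\right) + 71} = \frac{1}{\left(2 + 38\right) + 71} = \frac{1}{40 + 71} = \frac{1}{111} \approx 0.009009$)
$741 + E Q{\left(40 \right)} = 741 + \frac{1}{111} \cdot 3 = 741 + \frac{1}{37} = \frac{27418}{37}$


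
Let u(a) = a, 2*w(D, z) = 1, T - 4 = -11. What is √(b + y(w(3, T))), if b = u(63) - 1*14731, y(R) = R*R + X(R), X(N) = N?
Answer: I*√58669/2 ≈ 121.11*I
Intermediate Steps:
T = -7 (T = 4 - 11 = -7)
w(D, z) = ½ (w(D, z) = (½)*1 = ½)
y(R) = R + R² (y(R) = R*R + R = R² + R = R + R²)
b = -14668 (b = 63 - 1*14731 = 63 - 14731 = -14668)
√(b + y(w(3, T))) = √(-14668 + (1 + ½)/2) = √(-14668 + (½)*(3/2)) = √(-14668 + ¾) = √(-58669/4) = I*√58669/2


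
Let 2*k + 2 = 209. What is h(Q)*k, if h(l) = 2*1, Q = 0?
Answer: 207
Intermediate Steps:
k = 207/2 (k = -1 + (½)*209 = -1 + 209/2 = 207/2 ≈ 103.50)
h(l) = 2
h(Q)*k = 2*(207/2) = 207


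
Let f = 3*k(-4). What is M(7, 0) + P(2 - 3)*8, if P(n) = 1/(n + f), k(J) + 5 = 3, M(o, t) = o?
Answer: 41/7 ≈ 5.8571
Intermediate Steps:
k(J) = -2 (k(J) = -5 + 3 = -2)
f = -6 (f = 3*(-2) = -6)
P(n) = 1/(-6 + n) (P(n) = 1/(n - 6) = 1/(-6 + n))
M(7, 0) + P(2 - 3)*8 = 7 + 8/(-6 + (2 - 3)) = 7 + 8/(-6 - 1) = 7 + 8/(-7) = 7 - ⅐*8 = 7 - 8/7 = 41/7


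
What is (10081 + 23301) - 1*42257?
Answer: -8875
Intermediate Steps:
(10081 + 23301) - 1*42257 = 33382 - 42257 = -8875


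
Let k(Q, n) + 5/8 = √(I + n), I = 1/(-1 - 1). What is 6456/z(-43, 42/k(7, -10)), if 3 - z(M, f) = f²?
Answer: 2152*(-647*I + 40*√42)/(-38279*I + 40*√42) ≈ 36.471 + 14.327*I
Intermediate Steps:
I = -½ (I = 1/(-2) = -½ ≈ -0.50000)
k(Q, n) = -5/8 + √(-½ + n)
z(M, f) = 3 - f²
6456/z(-43, 42/k(7, -10)) = 6456/(3 - (42/(-5/8 + √(-2 + 4*(-10))/2))²) = 6456/(3 - (42/(-5/8 + √(-2 - 40)/2))²) = 6456/(3 - (42/(-5/8 + √(-42)/2))²) = 6456/(3 - (42/(-5/8 + (I*√42)/2))²) = 6456/(3 - (42/(-5/8 + I*√42/2))²) = 6456/(3 - 1764/(-5/8 + I*√42/2)²)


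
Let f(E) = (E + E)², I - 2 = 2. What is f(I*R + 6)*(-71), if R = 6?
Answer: -255600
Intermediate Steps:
I = 4 (I = 2 + 2 = 4)
f(E) = 4*E² (f(E) = (2*E)² = 4*E²)
f(I*R + 6)*(-71) = (4*(4*6 + 6)²)*(-71) = (4*(24 + 6)²)*(-71) = (4*30²)*(-71) = (4*900)*(-71) = 3600*(-71) = -255600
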